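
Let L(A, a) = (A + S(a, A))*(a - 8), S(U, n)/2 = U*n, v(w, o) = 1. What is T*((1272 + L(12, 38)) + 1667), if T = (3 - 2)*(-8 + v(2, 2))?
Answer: -214613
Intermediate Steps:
S(U, n) = 2*U*n (S(U, n) = 2*(U*n) = 2*U*n)
L(A, a) = (-8 + a)*(A + 2*A*a) (L(A, a) = (A + 2*a*A)*(a - 8) = (A + 2*A*a)*(-8 + a) = (-8 + a)*(A + 2*A*a))
T = -7 (T = (3 - 2)*(-8 + 1) = 1*(-7) = -7)
T*((1272 + L(12, 38)) + 1667) = -7*((1272 + 12*(-8 - 15*38 + 2*38²)) + 1667) = -7*((1272 + 12*(-8 - 570 + 2*1444)) + 1667) = -7*((1272 + 12*(-8 - 570 + 2888)) + 1667) = -7*((1272 + 12*2310) + 1667) = -7*((1272 + 27720) + 1667) = -7*(28992 + 1667) = -7*30659 = -214613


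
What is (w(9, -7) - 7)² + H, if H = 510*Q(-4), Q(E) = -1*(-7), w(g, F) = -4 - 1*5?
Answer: 3826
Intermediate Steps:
w(g, F) = -9 (w(g, F) = -4 - 5 = -9)
Q(E) = 7
H = 3570 (H = 510*7 = 3570)
(w(9, -7) - 7)² + H = (-9 - 7)² + 3570 = (-16)² + 3570 = 256 + 3570 = 3826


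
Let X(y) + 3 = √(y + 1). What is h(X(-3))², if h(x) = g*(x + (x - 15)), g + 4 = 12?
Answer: 27712 - 5376*I*√2 ≈ 27712.0 - 7602.8*I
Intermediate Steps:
g = 8 (g = -4 + 12 = 8)
X(y) = -3 + √(1 + y) (X(y) = -3 + √(y + 1) = -3 + √(1 + y))
h(x) = -120 + 16*x (h(x) = 8*(x + (x - 15)) = 8*(x + (-15 + x)) = 8*(-15 + 2*x) = -120 + 16*x)
h(X(-3))² = (-120 + 16*(-3 + √(1 - 3)))² = (-120 + 16*(-3 + √(-2)))² = (-120 + 16*(-3 + I*√2))² = (-120 + (-48 + 16*I*√2))² = (-168 + 16*I*√2)²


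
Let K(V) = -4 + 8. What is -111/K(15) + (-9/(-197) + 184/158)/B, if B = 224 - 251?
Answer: -46717651/1680804 ≈ -27.795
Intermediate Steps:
B = -27
K(V) = 4
-111/K(15) + (-9/(-197) + 184/158)/B = -111/4 + (-9/(-197) + 184/158)/(-27) = -111*¼ + (-9*(-1/197) + 184*(1/158))*(-1/27) = -111/4 + (9/197 + 92/79)*(-1/27) = -111/4 + (18835/15563)*(-1/27) = -111/4 - 18835/420201 = -46717651/1680804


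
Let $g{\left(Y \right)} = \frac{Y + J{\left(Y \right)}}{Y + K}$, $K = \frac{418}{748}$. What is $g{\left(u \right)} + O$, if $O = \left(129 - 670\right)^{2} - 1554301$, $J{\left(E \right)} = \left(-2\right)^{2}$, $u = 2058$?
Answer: $- \frac{88301975312}{69991} \approx -1.2616 \cdot 10^{6}$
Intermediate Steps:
$J{\left(E \right)} = 4$
$K = \frac{19}{34}$ ($K = 418 \cdot \frac{1}{748} = \frac{19}{34} \approx 0.55882$)
$g{\left(Y \right)} = \frac{4 + Y}{\frac{19}{34} + Y}$ ($g{\left(Y \right)} = \frac{Y + 4}{Y + \frac{19}{34}} = \frac{4 + Y}{\frac{19}{34} + Y}$)
$O = -1261620$ ($O = \left(-541\right)^{2} - 1554301 = 292681 - 1554301 = -1261620$)
$g{\left(u \right)} + O = \frac{34 \left(4 + 2058\right)}{19 + 34 \cdot 2058} - 1261620 = 34 \frac{1}{19 + 69972} \cdot 2062 - 1261620 = 34 \cdot \frac{1}{69991} \cdot 2062 - 1261620 = \frac{70108}{69991} - 1261620 = - \frac{88301975312}{69991}$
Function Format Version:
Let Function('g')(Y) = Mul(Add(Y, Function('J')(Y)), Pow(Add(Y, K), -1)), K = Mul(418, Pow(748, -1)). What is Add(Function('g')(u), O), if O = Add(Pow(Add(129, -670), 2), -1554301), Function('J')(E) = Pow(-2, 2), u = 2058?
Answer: Rational(-88301975312, 69991) ≈ -1.2616e+6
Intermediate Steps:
Function('J')(E) = 4
K = Rational(19, 34) (K = Mul(418, Rational(1, 748)) = Rational(19, 34) ≈ 0.55882)
Function('g')(Y) = Mul(Pow(Add(Rational(19, 34), Y), -1), Add(4, Y)) (Function('g')(Y) = Mul(Add(Y, 4), Pow(Add(Y, Rational(19, 34)), -1)) = Mul(Add(4, Y), Pow(Add(Rational(19, 34), Y), -1)) = Mul(Pow(Add(Rational(19, 34), Y), -1), Add(4, Y)))
O = -1261620 (O = Add(Pow(-541, 2), -1554301) = Add(292681, -1554301) = -1261620)
Add(Function('g')(u), O) = Add(Mul(34, Pow(Add(19, Mul(34, 2058)), -1), Add(4, 2058)), -1261620) = Add(Mul(34, Pow(Add(19, 69972), -1), 2062), -1261620) = Add(Mul(34, Pow(69991, -1), 2062), -1261620) = Add(Mul(34, Rational(1, 69991), 2062), -1261620) = Add(Rational(70108, 69991), -1261620) = Rational(-88301975312, 69991)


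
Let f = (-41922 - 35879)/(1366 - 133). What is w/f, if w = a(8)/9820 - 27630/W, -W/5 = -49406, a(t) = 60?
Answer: 1581352092/943661788573 ≈ 0.0016758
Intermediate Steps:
W = 247030 (W = -5*(-49406) = 247030)
w = -1282524/12129173 (w = 60/9820 - 27630/247030 = 60*(1/9820) - 27630*1/247030 = 3/491 - 2763/24703 = -1282524/12129173 ≈ -0.10574)
f = -77801/1233 ≈ -63.099
w/f = -1282524/(12129173*(-77801/1233)) = -1282524/12129173*(-1233/77801) = 1581352092/943661788573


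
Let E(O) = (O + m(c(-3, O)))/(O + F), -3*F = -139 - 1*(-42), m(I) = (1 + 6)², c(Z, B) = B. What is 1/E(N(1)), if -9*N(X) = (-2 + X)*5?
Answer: 148/223 ≈ 0.66368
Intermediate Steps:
N(X) = 10/9 - 5*X/9 (N(X) = -(-2 + X)*5/9 = -(-10 + 5*X)/9 = 10/9 - 5*X/9)
m(I) = 49 (m(I) = 7² = 49)
F = 97/3 (F = -(-139 - 1*(-42))/3 = -(-139 + 42)/3 = -⅓*(-97) = 97/3 ≈ 32.333)
E(O) = (49 + O)/(97/3 + O) (E(O) = (O + 49)/(O + 97/3) = (49 + O)/(97/3 + O))
1/E(N(1)) = 1/(3*(49 + (10/9 - 5/9*1))/(97 + 3*(10/9 - 5/9*1))) = 1/(3*(49 + (10/9 - 5/9))/(97 + 3*(10/9 - 5/9))) = 1/(3*(49 + 5/9)/(97 + 3*(5/9))) = 1/(3*(446/9)/(97 + 5/3)) = 1/(3*(446/9)/(296/3)) = 1/(3*(3/296)*(446/9)) = 1/(223/148) = 148/223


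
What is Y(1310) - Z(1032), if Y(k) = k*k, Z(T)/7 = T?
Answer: 1708876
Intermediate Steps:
Z(T) = 7*T
Y(k) = k²
Y(1310) - Z(1032) = 1310² - 7*1032 = 1716100 - 1*7224 = 1716100 - 7224 = 1708876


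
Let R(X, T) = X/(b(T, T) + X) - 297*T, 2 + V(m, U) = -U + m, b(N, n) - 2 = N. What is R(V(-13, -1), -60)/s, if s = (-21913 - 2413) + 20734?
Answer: -641527/129312 ≈ -4.9611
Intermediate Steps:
s = -3592 (s = -24326 + 20734 = -3592)
b(N, n) = 2 + N
V(m, U) = -2 + m - U (V(m, U) = -2 + (-U + m) = -2 + (m - U) = -2 + m - U)
R(X, T) = -297*T + X/(2 + T + X) (R(X, T) = X/((2 + T) + X) - 297*T = X/(2 + T + X) - 297*T = -297*T + X/(2 + T + X))
R(V(-13, -1), -60)/s = (((-2 - 13 - 1*(-1)) - 297*(-60)*(-2 - 13 - 1*(-1)) - 297*(-60)*(2 - 60))/(2 - 60 + (-2 - 13 - 1*(-1))))/(-3592) = (((-2 - 13 + 1) - 297*(-60)*(-2 - 13 + 1) - 297*(-60)*(-58))/(2 - 60 + (-2 - 13 + 1)))*(-1/3592) = ((-14 - 297*(-60)*(-14) - 1033560)/(2 - 60 - 14))*(-1/3592) = ((-14 - 249480 - 1033560)/(-72))*(-1/3592) = -1/72*(-1283054)*(-1/3592) = (641527/36)*(-1/3592) = -641527/129312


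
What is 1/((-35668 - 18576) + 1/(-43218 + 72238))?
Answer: -29020/1574160879 ≈ -1.8435e-5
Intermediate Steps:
1/((-35668 - 18576) + 1/(-43218 + 72238)) = 1/(-54244 + 1/29020) = 1/(-1574160879/29020) = -29020/1574160879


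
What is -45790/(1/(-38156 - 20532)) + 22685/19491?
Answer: 52378622751005/19491 ≈ 2.6873e+9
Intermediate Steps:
-45790/(1/(-38156 - 20532)) + 22685/19491 = -45790/(1/(-58688)) + 22685*(1/19491) = -45790/(-1/58688) + 22685/19491 = -45790*(-58688) + 22685/19491 = 2687323520 + 22685/19491 = 52378622751005/19491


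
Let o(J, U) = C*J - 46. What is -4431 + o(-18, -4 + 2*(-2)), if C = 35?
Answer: -5107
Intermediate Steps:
o(J, U) = -46 + 35*J (o(J, U) = 35*J - 46 = -46 + 35*J)
-4431 + o(-18, -4 + 2*(-2)) = -4431 + (-46 + 35*(-18)) = -4431 + (-46 - 630) = -4431 - 676 = -5107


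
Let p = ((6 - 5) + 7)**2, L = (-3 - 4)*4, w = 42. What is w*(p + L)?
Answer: 1512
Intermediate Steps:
L = -28 (L = -7*4 = -28)
p = 64 (p = (1 + 7)**2 = 8**2 = 64)
w*(p + L) = 42*(64 - 28) = 42*36 = 1512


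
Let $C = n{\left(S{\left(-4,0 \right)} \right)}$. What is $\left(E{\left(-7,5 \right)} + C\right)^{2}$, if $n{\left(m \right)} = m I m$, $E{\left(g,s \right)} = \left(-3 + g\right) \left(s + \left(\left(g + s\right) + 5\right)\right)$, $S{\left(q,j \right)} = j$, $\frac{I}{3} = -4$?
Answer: $6400$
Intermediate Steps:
$I = -12$ ($I = 3 \left(-4\right) = -12$)
$E{\left(g,s \right)} = \left(-3 + g\right) \left(5 + g + 2 s\right)$ ($E{\left(g,s \right)} = \left(-3 + g\right) \left(s + \left(5 + g + s\right)\right) = \left(-3 + g\right) \left(5 + g + 2 s\right)$)
$n{\left(m \right)} = - 12 m^{2}$ ($n{\left(m \right)} = m \left(-12\right) m = - 12 m m = - 12 m^{2}$)
$C = 0$ ($C = - 12 \cdot 0^{2} = \left(-12\right) 0 = 0$)
$\left(E{\left(-7,5 \right)} + C\right)^{2} = \left(\left(-15 + \left(-7\right)^{2} - 30 + 2 \left(-7\right) + 2 \left(-7\right) 5\right) + 0\right)^{2} = \left(\left(-15 + 49 - 30 - 14 - 70\right) + 0\right)^{2} = \left(-80 + 0\right)^{2} = \left(-80\right)^{2} = 6400$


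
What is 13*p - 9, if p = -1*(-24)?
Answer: 303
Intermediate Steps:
p = 24
13*p - 9 = 13*24 - 9 = 312 - 9 = 303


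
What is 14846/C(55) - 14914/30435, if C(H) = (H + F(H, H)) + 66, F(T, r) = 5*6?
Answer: 449585996/4595685 ≈ 97.828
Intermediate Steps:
F(T, r) = 30
C(H) = 96 + H (C(H) = (H + 30) + 66 = (30 + H) + 66 = 96 + H)
14846/C(55) - 14914/30435 = 14846/(96 + 55) - 14914/30435 = 14846/151 - 14914*1/30435 = 14846*(1/151) - 14914/30435 = 14846/151 - 14914/30435 = 449585996/4595685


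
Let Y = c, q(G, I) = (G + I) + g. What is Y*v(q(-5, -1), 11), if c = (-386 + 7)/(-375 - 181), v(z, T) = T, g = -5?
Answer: 4169/556 ≈ 7.4982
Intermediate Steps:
q(G, I) = -5 + G + I (q(G, I) = (G + I) - 5 = -5 + G + I)
c = 379/556 (c = -379/(-556) = -379*(-1/556) = 379/556 ≈ 0.68165)
Y = 379/556 ≈ 0.68165
Y*v(q(-5, -1), 11) = (379/556)*11 = 4169/556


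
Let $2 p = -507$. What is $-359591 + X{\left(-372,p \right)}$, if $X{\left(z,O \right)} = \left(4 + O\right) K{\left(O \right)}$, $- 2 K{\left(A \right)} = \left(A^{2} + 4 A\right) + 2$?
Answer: $\frac{120494043}{16} \approx 7.5309 \cdot 10^{6}$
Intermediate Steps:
$p = - \frac{507}{2}$ ($p = \frac{1}{2} \left(-507\right) = - \frac{507}{2} \approx -253.5$)
$K{\left(A \right)} = -1 - 2 A - \frac{A^{2}}{2}$ ($K{\left(A \right)} = - \frac{\left(A^{2} + 4 A\right) + 2}{2} = - \frac{2 + A^{2} + 4 A}{2} = -1 - 2 A - \frac{A^{2}}{2}$)
$X{\left(z,O \right)} = \left(4 + O\right) \left(-1 - 2 O - \frac{O^{2}}{2}\right)$
$-359591 + X{\left(-372,p \right)} = -359591 - \frac{\left(4 - \frac{507}{2}\right) \left(2 + \left(- \frac{507}{2}\right)^{2} + 4 \left(- \frac{507}{2}\right)\right)}{2} = -359591 - - \frac{499 \left(2 + \frac{257049}{4} - 1014\right)}{4} = -359591 - \left(- \frac{499}{4}\right) \frac{253001}{4} = -359591 + \frac{126247499}{16} = \frac{120494043}{16}$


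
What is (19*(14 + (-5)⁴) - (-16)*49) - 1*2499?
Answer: 10426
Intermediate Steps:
(19*(14 + (-5)⁴) - (-16)*49) - 1*2499 = (19*(14 + 625) - 1*(-784)) - 2499 = (19*639 + 784) - 2499 = (12141 + 784) - 2499 = 12925 - 2499 = 10426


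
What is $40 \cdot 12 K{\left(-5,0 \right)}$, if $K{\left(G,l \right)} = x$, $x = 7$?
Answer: $3360$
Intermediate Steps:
$K{\left(G,l \right)} = 7$
$40 \cdot 12 K{\left(-5,0 \right)} = 40 \cdot 12 \cdot 7 = 480 \cdot 7 = 3360$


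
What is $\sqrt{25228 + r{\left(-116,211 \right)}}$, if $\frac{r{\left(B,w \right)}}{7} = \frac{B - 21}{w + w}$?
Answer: $\frac{\sqrt{4492298454}}{422} \approx 158.83$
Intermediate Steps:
$r{\left(B,w \right)} = \frac{7 \left(-21 + B\right)}{2 w}$ ($r{\left(B,w \right)} = 7 \frac{B - 21}{w + w} = 7 \frac{-21 + B}{2 w} = \frac{7 \left(-21 + B\right)}{2 w}$)
$\sqrt{25228 + r{\left(-116,211 \right)}} = \sqrt{25228 + \frac{7 \left(-21 - 116\right)}{2 \cdot 211}} = \sqrt{25228 + \frac{7}{2} \cdot \frac{1}{211} \left(-137\right)} = \sqrt{25228 - \frac{959}{422}} = \sqrt{\frac{10645257}{422}} = \frac{\sqrt{4492298454}}{422}$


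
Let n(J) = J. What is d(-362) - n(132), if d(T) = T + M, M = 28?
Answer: -466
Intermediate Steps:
d(T) = 28 + T (d(T) = T + 28 = 28 + T)
d(-362) - n(132) = (28 - 362) - 1*132 = -334 - 132 = -466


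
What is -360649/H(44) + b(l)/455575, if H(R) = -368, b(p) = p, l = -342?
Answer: 164302542319/167651600 ≈ 980.02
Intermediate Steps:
-360649/H(44) + b(l)/455575 = -360649/(-368) - 342/455575 = -360649*(-1/368) - 342*1/455575 = 360649/368 - 342/455575 = 164302542319/167651600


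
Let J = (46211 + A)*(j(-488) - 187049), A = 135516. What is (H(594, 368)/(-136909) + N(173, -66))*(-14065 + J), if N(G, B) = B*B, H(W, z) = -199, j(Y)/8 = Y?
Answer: -20695033481894906488/136909 ≈ -1.5116e+14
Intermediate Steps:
j(Y) = 8*Y
J = -34701315831 (J = (46211 + 135516)*(8*(-488) - 187049) = 181727*(-3904 - 187049) = 181727*(-190953) = -34701315831)
N(G, B) = B²
(H(594, 368)/(-136909) + N(173, -66))*(-14065 + J) = (-199/(-136909) + (-66)²)*(-14065 - 34701315831) = (-199*(-1/136909) + 4356)*(-34701329896) = (199/136909 + 4356)*(-34701329896) = (596375803/136909)*(-34701329896) = -20695033481894906488/136909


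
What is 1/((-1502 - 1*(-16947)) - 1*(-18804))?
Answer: 1/34249 ≈ 2.9198e-5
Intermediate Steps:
1/((-1502 - 1*(-16947)) - 1*(-18804)) = 1/((-1502 + 16947) + 18804) = 1/(15445 + 18804) = 1/34249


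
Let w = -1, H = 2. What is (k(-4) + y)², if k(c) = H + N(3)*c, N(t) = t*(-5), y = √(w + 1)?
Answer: 3844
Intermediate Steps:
y = 0 (y = √(-1 + 1) = √0 = 0)
N(t) = -5*t
k(c) = 2 - 15*c (k(c) = 2 + (-5*3)*c = 2 - 15*c)
(k(-4) + y)² = ((2 - 15*(-4)) + 0)² = ((2 + 60) + 0)² = (62 + 0)² = 62² = 3844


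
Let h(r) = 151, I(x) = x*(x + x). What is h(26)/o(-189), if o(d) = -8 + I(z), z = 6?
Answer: 151/64 ≈ 2.3594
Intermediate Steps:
I(x) = 2*x² (I(x) = x*(2*x) = 2*x²)
o(d) = 64 (o(d) = -8 + 2*6² = -8 + 2*36 = -8 + 72 = 64)
h(26)/o(-189) = 151/64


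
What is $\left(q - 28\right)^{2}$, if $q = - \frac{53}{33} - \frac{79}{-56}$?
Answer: $\frac{2714931025}{3415104} \approx 794.98$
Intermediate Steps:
$q = - \frac{361}{1848}$ ($q = \left(-53\right) \frac{1}{33} - - \frac{79}{56} = - \frac{53}{33} + \frac{79}{56} = - \frac{361}{1848} \approx -0.19535$)
$\left(q - 28\right)^{2} = \left(- \frac{361}{1848} - 28\right)^{2} = \left(- \frac{52105}{1848}\right)^{2} = \frac{2714931025}{3415104}$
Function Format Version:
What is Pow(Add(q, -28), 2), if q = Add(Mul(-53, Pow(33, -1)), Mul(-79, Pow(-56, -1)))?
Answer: Rational(2714931025, 3415104) ≈ 794.98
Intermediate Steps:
q = Rational(-361, 1848) (q = Add(Mul(-53, Rational(1, 33)), Mul(-79, Rational(-1, 56))) = Add(Rational(-53, 33), Rational(79, 56)) = Rational(-361, 1848) ≈ -0.19535)
Pow(Add(q, -28), 2) = Pow(Add(Rational(-361, 1848), -28), 2) = Pow(Rational(-52105, 1848), 2) = Rational(2714931025, 3415104)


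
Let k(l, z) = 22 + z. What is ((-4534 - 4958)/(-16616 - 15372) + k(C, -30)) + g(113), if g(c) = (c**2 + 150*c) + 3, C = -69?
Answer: 237625231/7997 ≈ 29714.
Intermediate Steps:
g(c) = 3 + c**2 + 150*c
((-4534 - 4958)/(-16616 - 15372) + k(C, -30)) + g(113) = ((-4534 - 4958)/(-16616 - 15372) + (22 - 30)) + (3 + 113**2 + 150*113) = (-9492/(-31988) - 8) + (3 + 12769 + 16950) = (-9492*(-1/31988) - 8) + 29722 = (2373/7997 - 8) + 29722 = -61603/7997 + 29722 = 237625231/7997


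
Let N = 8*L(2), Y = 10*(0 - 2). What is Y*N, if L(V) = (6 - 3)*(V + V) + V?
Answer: -2240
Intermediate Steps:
L(V) = 7*V (L(V) = 3*(2*V) + V = 6*V + V = 7*V)
Y = -20 (Y = 10*(-2) = -20)
N = 112 (N = 8*(7*2) = 8*14 = 112)
Y*N = -20*112 = -2240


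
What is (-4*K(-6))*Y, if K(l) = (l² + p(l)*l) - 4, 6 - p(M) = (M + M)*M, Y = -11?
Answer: 18832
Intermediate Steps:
p(M) = 6 - 2*M² (p(M) = 6 - (M + M)*M = 6 - 2*M*M = 6 - 2*M²)
K(l) = -4 + l² + l*(6 - 2*l²) (K(l) = (l² + (6 - 2*l²)*l) - 4 = (l² + l*(6 - 2*l²)) - 4 = -4 + l² + l*(6 - 2*l²))
(-4*K(-6))*Y = -4*(-4 + (-6)² - 2*(-6)*(-3 + (-6)²))*(-11) = -4*(-4 + 36 - 2*(-6)*(-3 + 36))*(-11) = -4*(-4 + 36 - 2*(-6)*33)*(-11) = -4*(-4 + 36 + 396)*(-11) = -4*428*(-11) = -1712*(-11) = 18832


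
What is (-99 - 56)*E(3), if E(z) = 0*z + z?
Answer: -465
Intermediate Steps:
E(z) = z (E(z) = 0 + z = z)
(-99 - 56)*E(3) = (-99 - 56)*3 = -155*3 = -465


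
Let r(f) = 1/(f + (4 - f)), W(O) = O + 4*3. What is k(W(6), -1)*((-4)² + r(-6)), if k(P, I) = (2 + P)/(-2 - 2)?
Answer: -325/4 ≈ -81.250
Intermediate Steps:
W(O) = 12 + O (W(O) = O + 12 = 12 + O)
k(P, I) = -½ - P/4 (k(P, I) = (2 + P)/(-4) = (2 + P)*(-¼) = -½ - P/4)
r(f) = ¼ (r(f) = 1/4 = ¼)
k(W(6), -1)*((-4)² + r(-6)) = (-½ - (12 + 6)/4)*((-4)² + ¼) = (-½ - ¼*18)*(16 + ¼) = (-½ - 9/2)*(65/4) = -5*65/4 = -325/4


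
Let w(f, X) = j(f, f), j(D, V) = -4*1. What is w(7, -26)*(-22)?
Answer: 88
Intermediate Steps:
j(D, V) = -4
w(f, X) = -4
w(7, -26)*(-22) = -4*(-22) = 88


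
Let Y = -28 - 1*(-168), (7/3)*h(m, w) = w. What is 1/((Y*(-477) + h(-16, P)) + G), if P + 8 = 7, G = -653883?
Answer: -7/5044644 ≈ -1.3876e-6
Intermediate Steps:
P = -1 (P = -8 + 7 = -1)
h(m, w) = 3*w/7
Y = 140 (Y = -28 + 168 = 140)
1/((Y*(-477) + h(-16, P)) + G) = 1/((140*(-477) + (3/7)*(-1)) - 653883) = 1/((-66780 - 3/7) - 653883) = 1/(-467463/7 - 653883) = 1/(-5044644/7) = -7/5044644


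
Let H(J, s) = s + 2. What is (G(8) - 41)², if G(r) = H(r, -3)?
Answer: 1764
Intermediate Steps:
H(J, s) = 2 + s
G(r) = -1 (G(r) = 2 - 3 = -1)
(G(8) - 41)² = (-1 - 41)² = (-42)² = 1764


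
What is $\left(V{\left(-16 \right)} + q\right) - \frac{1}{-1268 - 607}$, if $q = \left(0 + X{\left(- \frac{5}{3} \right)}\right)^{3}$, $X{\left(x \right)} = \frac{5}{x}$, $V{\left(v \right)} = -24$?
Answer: $- \frac{95624}{1875} \approx -50.999$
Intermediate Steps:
$q = -27$ ($q = \left(0 + \frac{5}{\left(-5\right) \frac{1}{3}}\right)^{3} = \left(0 + \frac{5}{- \frac{5}{3}}\right)^{3} = \left(0 + 5 \left(- \frac{3}{5}\right)\right)^{3} = \left(0 - 3\right)^{3} = \left(-3\right)^{3} = -27$)
$\left(V{\left(-16 \right)} + q\right) - \frac{1}{-1268 - 607} = \left(-24 - 27\right) - \frac{1}{-1268 - 607} = -51 - \frac{1}{-1875} = -51 - - \frac{1}{1875} = -51 + \frac{1}{1875} = - \frac{95624}{1875}$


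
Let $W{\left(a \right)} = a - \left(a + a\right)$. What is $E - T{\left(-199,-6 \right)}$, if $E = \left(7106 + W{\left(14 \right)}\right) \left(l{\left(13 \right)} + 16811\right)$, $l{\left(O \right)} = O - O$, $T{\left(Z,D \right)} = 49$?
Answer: $119223563$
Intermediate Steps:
$l{\left(O \right)} = 0$
$W{\left(a \right)} = - a$ ($W{\left(a \right)} = a - 2 a = - a$)
$E = 119223612$ ($E = \left(7106 - 14\right) \left(0 + 16811\right) = \left(7106 - 14\right) 16811 = 7092 \cdot 16811 = 119223612$)
$E - T{\left(-199,-6 \right)} = 119223612 - 49 = 119223563$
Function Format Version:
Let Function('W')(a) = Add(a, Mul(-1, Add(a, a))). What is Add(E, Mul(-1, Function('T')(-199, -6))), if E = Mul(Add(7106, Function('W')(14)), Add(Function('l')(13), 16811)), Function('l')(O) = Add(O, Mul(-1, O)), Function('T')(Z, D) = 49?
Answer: 119223563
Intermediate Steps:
Function('l')(O) = 0
Function('W')(a) = Mul(-1, a) (Function('W')(a) = Add(a, Mul(-1, Mul(2, a))) = Add(a, Mul(-2, a)) = Mul(-1, a))
E = 119223612 (E = Mul(Add(7106, Mul(-1, 14)), Add(0, 16811)) = Mul(Add(7106, -14), 16811) = Mul(7092, 16811) = 119223612)
Add(E, Mul(-1, Function('T')(-199, -6))) = Add(119223612, Mul(-1, 49)) = Add(119223612, -49) = 119223563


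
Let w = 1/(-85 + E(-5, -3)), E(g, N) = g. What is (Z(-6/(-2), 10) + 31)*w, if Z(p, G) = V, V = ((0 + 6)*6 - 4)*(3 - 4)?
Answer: 1/90 ≈ 0.011111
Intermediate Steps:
w = -1/90 (w = 1/(-85 - 5) = 1/(-90) = -1/90 ≈ -0.011111)
V = -32 (V = (6*6 - 4)*(-1) = (36 - 4)*(-1) = 32*(-1) = -32)
Z(p, G) = -32
(Z(-6/(-2), 10) + 31)*w = (-32 + 31)*(-1/90) = -1*(-1/90) = 1/90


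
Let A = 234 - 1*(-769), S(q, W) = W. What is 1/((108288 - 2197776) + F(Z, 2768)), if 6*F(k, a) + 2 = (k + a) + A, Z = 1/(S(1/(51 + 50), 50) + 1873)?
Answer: -5769/12050632378 ≈ -4.7873e-7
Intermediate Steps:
A = 1003 (A = 234 + 769 = 1003)
Z = 1/1923 (Z = 1/(50 + 1873) = 1/1923 ≈ 0.00052002)
F(k, a) = 1001/6 + a/6 + k/6 (F(k, a) = -1/3 + ((k + a) + 1003)/6 = -1/3 + ((a + k) + 1003)/6 = -1/3 + (1003 + a + k)/6 = -1/3 + (1003/6 + a/6 + k/6) = 1001/6 + a/6 + k/6)
1/((108288 - 2197776) + F(Z, 2768)) = 1/((108288 - 2197776) + (1001/6 + (1/6)*2768 + (1/6)*(1/1923))) = 1/(-2089488 + (1001/6 + 1384/3 + 1/11538)) = 1/(-2089488 + 3623894/5769) = 1/(-12050632378/5769) = -5769/12050632378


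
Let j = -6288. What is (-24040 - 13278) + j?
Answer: -43606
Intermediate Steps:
(-24040 - 13278) + j = (-24040 - 13278) - 6288 = -37318 - 6288 = -43606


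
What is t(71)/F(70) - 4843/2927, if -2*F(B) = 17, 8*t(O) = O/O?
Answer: -332251/199036 ≈ -1.6693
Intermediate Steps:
t(O) = ⅛ (t(O) = (O/O)/8 = (⅛)*1 = ⅛)
F(B) = -17/2 (F(B) = -½*17 = -17/2)
t(71)/F(70) - 4843/2927 = 1/(8*(-17/2)) - 4843/2927 = (⅛)*(-2/17) - 4843*1/2927 = -1/68 - 4843/2927 = -332251/199036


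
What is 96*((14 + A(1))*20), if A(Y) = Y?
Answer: 28800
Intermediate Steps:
96*((14 + A(1))*20) = 96*((14 + 1)*20) = 96*(15*20) = 96*300 = 28800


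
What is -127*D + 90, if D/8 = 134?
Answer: -136054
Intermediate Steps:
D = 1072 (D = 8*134 = 1072)
-127*D + 90 = -127*1072 + 90 = -136144 + 90 = -136054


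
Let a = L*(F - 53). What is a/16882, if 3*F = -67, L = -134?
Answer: 15142/25323 ≈ 0.59795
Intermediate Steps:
F = -67/3 (F = (⅓)*(-67) = -67/3 ≈ -22.333)
a = 30284/3 (a = -134*(-67/3 - 53) = -134*(-226/3) = 30284/3 ≈ 10095.)
a/16882 = (30284/3)/16882 = (30284/3)*(1/16882) = 15142/25323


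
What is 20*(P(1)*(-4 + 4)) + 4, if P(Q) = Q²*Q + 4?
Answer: 4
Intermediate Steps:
P(Q) = 4 + Q³ (P(Q) = Q³ + 4 = 4 + Q³)
20*(P(1)*(-4 + 4)) + 4 = 20*((4 + 1³)*(-4 + 4)) + 4 = 20*((4 + 1)*0) + 4 = 20*(5*0) + 4 = 20*0 + 4 = 0 + 4 = 4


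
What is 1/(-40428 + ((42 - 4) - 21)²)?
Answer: -1/40139 ≈ -2.4913e-5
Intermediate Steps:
1/(-40428 + ((42 - 4) - 21)²) = 1/(-40428 + (38 - 21)²) = 1/(-40428 + 17²) = 1/(-40428 + 289) = 1/(-40139) = -1/40139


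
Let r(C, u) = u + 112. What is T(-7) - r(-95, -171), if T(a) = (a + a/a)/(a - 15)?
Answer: 652/11 ≈ 59.273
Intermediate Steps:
r(C, u) = 112 + u
T(a) = (1 + a)/(-15 + a) (T(a) = (a + 1)/(-15 + a) = (1 + a)/(-15 + a))
T(-7) - r(-95, -171) = (1 - 7)/(-15 - 7) - (112 - 171) = -6/(-22) - 1*(-59) = -1/22*(-6) + 59 = 3/11 + 59 = 652/11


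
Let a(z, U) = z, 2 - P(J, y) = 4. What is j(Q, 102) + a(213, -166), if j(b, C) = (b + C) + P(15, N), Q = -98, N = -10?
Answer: 215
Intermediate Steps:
P(J, y) = -2 (P(J, y) = 2 - 1*4 = 2 - 4 = -2)
j(b, C) = -2 + C + b (j(b, C) = (b + C) - 2 = (C + b) - 2 = -2 + C + b)
j(Q, 102) + a(213, -166) = (-2 + 102 - 98) + 213 = 2 + 213 = 215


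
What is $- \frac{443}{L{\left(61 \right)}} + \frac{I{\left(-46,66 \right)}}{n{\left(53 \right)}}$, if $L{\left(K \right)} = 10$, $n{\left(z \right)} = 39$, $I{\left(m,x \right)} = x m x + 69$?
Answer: $- \frac{673449}{130} \approx -5180.4$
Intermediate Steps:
$I{\left(m,x \right)} = 69 + m x^{2}$ ($I{\left(m,x \right)} = m x x + 69 = m x^{2} + 69 = 69 + m x^{2}$)
$- \frac{443}{L{\left(61 \right)}} + \frac{I{\left(-46,66 \right)}}{n{\left(53 \right)}} = - \frac{443}{10} + \frac{69 - 46 \cdot 66^{2}}{39} = \left(-443\right) \frac{1}{10} + \left(69 - 200376\right) \frac{1}{39} = - \frac{443}{10} + \left(69 - 200376\right) \frac{1}{39} = - \frac{443}{10} - \frac{66769}{13} = - \frac{673449}{130}$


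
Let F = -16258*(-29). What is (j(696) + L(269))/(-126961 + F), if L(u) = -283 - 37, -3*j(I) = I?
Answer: -552/344521 ≈ -0.0016022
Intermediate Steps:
j(I) = -I/3
F = 471482
L(u) = -320
(j(696) + L(269))/(-126961 + F) = (-⅓*696 - 320)/(-126961 + 471482) = (-232 - 320)/344521 = -552*1/344521 = -552/344521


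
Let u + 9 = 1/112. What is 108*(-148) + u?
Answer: -1791215/112 ≈ -15993.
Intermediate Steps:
u = -1007/112 (u = -9 + 1/112 = -1007/112 ≈ -8.9911)
108*(-148) + u = 108*(-148) - 1007/112 = -15984 - 1007/112 = -1791215/112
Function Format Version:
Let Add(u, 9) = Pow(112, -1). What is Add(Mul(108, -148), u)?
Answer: Rational(-1791215, 112) ≈ -15993.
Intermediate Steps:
u = Rational(-1007, 112) (u = Add(-9, Pow(112, -1)) = Add(-9, Rational(1, 112)) = Rational(-1007, 112) ≈ -8.9911)
Add(Mul(108, -148), u) = Add(Mul(108, -148), Rational(-1007, 112)) = Add(-15984, Rational(-1007, 112)) = Rational(-1791215, 112)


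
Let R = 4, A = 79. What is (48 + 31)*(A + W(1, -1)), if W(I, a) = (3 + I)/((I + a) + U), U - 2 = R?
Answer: 18881/3 ≈ 6293.7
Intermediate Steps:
U = 6 (U = 2 + 4 = 6)
W(I, a) = (3 + I)/(6 + I + a) (W(I, a) = (3 + I)/((I + a) + 6) = (3 + I)/(6 + I + a))
(48 + 31)*(A + W(1, -1)) = (48 + 31)*(79 + (3 + 1)/(6 + 1 - 1)) = 79*(79 + 4/6) = 79*(79 + (⅙)*4) = 79*(79 + ⅔) = 79*(239/3) = 18881/3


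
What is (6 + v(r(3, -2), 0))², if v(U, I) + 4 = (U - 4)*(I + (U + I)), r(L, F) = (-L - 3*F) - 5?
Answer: 196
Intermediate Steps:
r(L, F) = -5 - L - 3*F
v(U, I) = -4 + (-4 + U)*(U + 2*I) (v(U, I) = -4 + (U - 4)*(I + (U + I)) = -4 + (-4 + U)*(I + (I + U)) = -4 + (-4 + U)*(U + 2*I))
(6 + v(r(3, -2), 0))² = (6 + (-4 + (-5 - 1*3 - 3*(-2))² - 8*0 - 4*(-5 - 1*3 - 3*(-2)) + 2*0*(-5 - 1*3 - 3*(-2))))² = (6 + (-4 + (-5 - 3 + 6)² + 0 - 4*(-5 - 3 + 6) + 2*0*(-5 - 3 + 6)))² = (6 + (-4 + (-2)² + 0 - 4*(-2) + 2*0*(-2)))² = (6 + (-4 + 4 + 0 + 8 + 0))² = (6 + 8)² = 14² = 196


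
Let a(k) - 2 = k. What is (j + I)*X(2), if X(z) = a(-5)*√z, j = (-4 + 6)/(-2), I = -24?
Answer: 75*√2 ≈ 106.07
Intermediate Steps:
a(k) = 2 + k
j = -1 (j = -½*2 = -1)
X(z) = -3*√z (X(z) = (2 - 5)*√z = -3*√z)
(j + I)*X(2) = (-1 - 24)*(-3*√2) = -(-75)*√2 = 75*√2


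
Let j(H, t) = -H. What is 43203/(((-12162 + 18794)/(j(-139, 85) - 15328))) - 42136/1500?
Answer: -246148749113/2487000 ≈ -98974.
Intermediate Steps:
43203/(((-12162 + 18794)/(j(-139, 85) - 15328))) - 42136/1500 = 43203/(((-12162 + 18794)/(-1*(-139) - 15328))) - 42136/1500 = 43203/((6632/(139 - 15328))) - 42136*1/1500 = 43203/((6632/(-15189))) - 10534/375 = 43203/((6632*(-1/15189))) - 10534/375 = 43203/(-6632/15189) - 10534/375 = 43203*(-15189/6632) - 10534/375 = -656210367/6632 - 10534/375 = -246148749113/2487000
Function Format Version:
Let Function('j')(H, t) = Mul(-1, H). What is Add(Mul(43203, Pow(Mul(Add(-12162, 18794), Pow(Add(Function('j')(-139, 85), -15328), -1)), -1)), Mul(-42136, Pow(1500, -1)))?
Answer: Rational(-246148749113, 2487000) ≈ -98974.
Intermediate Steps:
Add(Mul(43203, Pow(Mul(Add(-12162, 18794), Pow(Add(Function('j')(-139, 85), -15328), -1)), -1)), Mul(-42136, Pow(1500, -1))) = Add(Mul(43203, Pow(Mul(Add(-12162, 18794), Pow(Add(Mul(-1, -139), -15328), -1)), -1)), Mul(-42136, Pow(1500, -1))) = Add(Mul(43203, Pow(Mul(6632, Pow(Add(139, -15328), -1)), -1)), Mul(-42136, Rational(1, 1500))) = Add(Mul(43203, Pow(Mul(6632, Pow(-15189, -1)), -1)), Rational(-10534, 375)) = Add(Mul(43203, Pow(Mul(6632, Rational(-1, 15189)), -1)), Rational(-10534, 375)) = Add(Mul(43203, Pow(Rational(-6632, 15189), -1)), Rational(-10534, 375)) = Add(Mul(43203, Rational(-15189, 6632)), Rational(-10534, 375)) = Add(Rational(-656210367, 6632), Rational(-10534, 375)) = Rational(-246148749113, 2487000)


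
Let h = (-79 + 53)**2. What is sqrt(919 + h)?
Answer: sqrt(1595) ≈ 39.937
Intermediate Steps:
h = 676 (h = (-26)**2 = 676)
sqrt(919 + h) = sqrt(919 + 676) = sqrt(1595)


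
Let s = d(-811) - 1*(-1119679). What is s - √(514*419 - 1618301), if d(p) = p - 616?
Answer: 1118252 - I*√1402935 ≈ 1.1183e+6 - 1184.5*I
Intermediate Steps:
d(p) = -616 + p
s = 1118252 (s = (-616 - 811) - 1*(-1119679) = -1427 + 1119679 = 1118252)
s - √(514*419 - 1618301) = 1118252 - √(514*419 - 1618301) = 1118252 - √(215366 - 1618301) = 1118252 - √(-1402935) = 1118252 - I*√1402935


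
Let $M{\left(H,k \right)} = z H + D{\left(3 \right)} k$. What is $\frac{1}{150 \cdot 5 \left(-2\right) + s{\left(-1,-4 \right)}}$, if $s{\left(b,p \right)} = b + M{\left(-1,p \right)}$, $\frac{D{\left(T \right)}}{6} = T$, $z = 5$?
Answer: $- \frac{1}{1578} \approx -0.00063371$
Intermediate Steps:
$D{\left(T \right)} = 6 T$
$M{\left(H,k \right)} = 5 H + 18 k$ ($M{\left(H,k \right)} = 5 H + 6 \cdot 3 k = 5 H + 18 k$)
$s{\left(b,p \right)} = -5 + b + 18 p$ ($s{\left(b,p \right)} = b + \left(5 \left(-1\right) + 18 p\right) = b + \left(-5 + 18 p\right) = -5 + b + 18 p$)
$\frac{1}{150 \cdot 5 \left(-2\right) + s{\left(-1,-4 \right)}} = \frac{1}{150 \cdot 5 \left(-2\right) - 78} = \frac{1}{150 \left(-10\right) - 78} = \frac{1}{-1500 - 78} = \frac{1}{-1578} = - \frac{1}{1578}$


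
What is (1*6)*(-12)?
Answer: -72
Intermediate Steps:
(1*6)*(-12) = 6*(-12) = -72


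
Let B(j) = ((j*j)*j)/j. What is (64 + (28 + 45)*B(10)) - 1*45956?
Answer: -38592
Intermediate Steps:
B(j) = j² (B(j) = (j²*j)/j = j³/j = j²)
(64 + (28 + 45)*B(10)) - 1*45956 = (64 + (28 + 45)*10²) - 1*45956 = (64 + 73*100) - 45956 = (64 + 7300) - 45956 = 7364 - 45956 = -38592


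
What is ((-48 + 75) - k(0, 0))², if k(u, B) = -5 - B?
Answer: 1024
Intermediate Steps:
((-48 + 75) - k(0, 0))² = ((-48 + 75) - (-5 - 1*0))² = (27 - (-5 + 0))² = (27 - 1*(-5))² = (27 + 5)² = 32² = 1024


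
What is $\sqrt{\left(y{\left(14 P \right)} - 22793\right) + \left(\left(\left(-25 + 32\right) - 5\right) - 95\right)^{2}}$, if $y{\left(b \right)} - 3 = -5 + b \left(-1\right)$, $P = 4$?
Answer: $3 i \sqrt{1578} \approx 119.17 i$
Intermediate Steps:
$y{\left(b \right)} = -2 - b$ ($y{\left(b \right)} = 3 + \left(-5 + b \left(-1\right)\right) = 3 - \left(5 + b\right) = -2 - b$)
$\sqrt{\left(y{\left(14 P \right)} - 22793\right) + \left(\left(\left(-25 + 32\right) - 5\right) - 95\right)^{2}} = \sqrt{\left(\left(-2 - 14 \cdot 4\right) - 22793\right) + \left(\left(\left(-25 + 32\right) - 5\right) - 95\right)^{2}} = \sqrt{\left(\left(-2 - 56\right) - 22793\right) + \left(\left(7 - 5\right) - 95\right)^{2}} = \sqrt{\left(\left(-2 - 56\right) - 22793\right) + \left(2 - 95\right)^{2}} = \sqrt{\left(-58 - 22793\right) + \left(-93\right)^{2}} = \sqrt{-22851 + 8649} = \sqrt{-14202} = 3 i \sqrt{1578}$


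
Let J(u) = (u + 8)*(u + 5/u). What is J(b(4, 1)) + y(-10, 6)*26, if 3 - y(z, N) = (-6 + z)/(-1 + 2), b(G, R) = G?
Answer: 557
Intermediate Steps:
J(u) = (8 + u)*(u + 5/u)
y(z, N) = 9 - z (y(z, N) = 3 - (-6 + z)/(-1 + 2) = 3 - (-6 + z)/1 = 3 - (-6 + z) = 3 + (6 - z) = 9 - z)
J(b(4, 1)) + y(-10, 6)*26 = (5 + 4**2 + 8*4 + 40/4) + (9 - 1*(-10))*26 = (5 + 16 + 32 + 40*(1/4)) + (9 + 10)*26 = (5 + 16 + 32 + 10) + 19*26 = 63 + 494 = 557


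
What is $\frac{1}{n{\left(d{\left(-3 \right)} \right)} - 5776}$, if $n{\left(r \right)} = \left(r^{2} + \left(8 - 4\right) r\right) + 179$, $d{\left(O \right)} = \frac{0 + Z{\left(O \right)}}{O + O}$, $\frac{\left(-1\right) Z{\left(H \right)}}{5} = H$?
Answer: $- \frac{4}{22403} \approx -0.00017855$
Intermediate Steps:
$Z{\left(H \right)} = - 5 H$
$d{\left(O \right)} = - \frac{5}{2}$ ($d{\left(O \right)} = \frac{0 - 5 O}{O + O} = \frac{\left(-5\right) O}{2 O} = - 5 O \frac{1}{2 O} = - \frac{5}{2}$)
$n{\left(r \right)} = 179 + r^{2} + 4 r$ ($n{\left(r \right)} = \left(r^{2} + 4 r\right) + 179 = 179 + r^{2} + 4 r$)
$\frac{1}{n{\left(d{\left(-3 \right)} \right)} - 5776} = \frac{1}{\left(179 + \left(- \frac{5}{2}\right)^{2} + 4 \left(- \frac{5}{2}\right)\right) - 5776} = \frac{1}{\left(179 + \frac{25}{4} - 10\right) - 5776} = \frac{1}{\frac{701}{4} - 5776} = \frac{1}{- \frac{22403}{4}} = - \frac{4}{22403}$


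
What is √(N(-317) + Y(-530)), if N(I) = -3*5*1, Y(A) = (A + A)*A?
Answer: 7*√11465 ≈ 749.52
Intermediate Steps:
Y(A) = 2*A² (Y(A) = (2*A)*A = 2*A²)
N(I) = -15 (N(I) = -15*1 = -15)
√(N(-317) + Y(-530)) = √(-15 + 2*(-530)²) = √(-15 + 2*280900) = √(-15 + 561800) = √561785 = 7*√11465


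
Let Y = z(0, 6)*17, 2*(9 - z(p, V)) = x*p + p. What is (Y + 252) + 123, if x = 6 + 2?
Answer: 528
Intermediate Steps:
x = 8
z(p, V) = 9 - 9*p/2 (z(p, V) = 9 - (8*p + p)/2 = 9 - 9*p/2)
Y = 153 (Y = (9 - 9/2*0)*17 = (9 + 0)*17 = 9*17 = 153)
(Y + 252) + 123 = (153 + 252) + 123 = 405 + 123 = 528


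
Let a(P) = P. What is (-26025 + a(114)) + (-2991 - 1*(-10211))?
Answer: -18691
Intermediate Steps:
(-26025 + a(114)) + (-2991 - 1*(-10211)) = (-26025 + 114) + (-2991 - 1*(-10211)) = -25911 + (-2991 + 10211) = -25911 + 7220 = -18691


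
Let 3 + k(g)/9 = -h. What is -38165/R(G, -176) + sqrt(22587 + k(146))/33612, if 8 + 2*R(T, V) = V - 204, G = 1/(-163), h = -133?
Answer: 38165/194 + sqrt(23757)/33612 ≈ 196.73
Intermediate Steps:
G = -1/163 ≈ -0.0061350
R(T, V) = -106 + V/2 (R(T, V) = -4 + (V - 204)/2 = -4 + (-204 + V)/2 = -4 + (-102 + V/2) = -106 + V/2)
k(g) = 1170 (k(g) = -27 + 9*(-1*(-133)) = -27 + 9*133 = -27 + 1197 = 1170)
-38165/R(G, -176) + sqrt(22587 + k(146))/33612 = -38165/(-106 + (1/2)*(-176)) + sqrt(22587 + 1170)/33612 = -38165/(-106 - 88) + sqrt(23757)*(1/33612) = -38165/(-194) + sqrt(23757)/33612 = -38165*(-1/194) + sqrt(23757)/33612 = 38165/194 + sqrt(23757)/33612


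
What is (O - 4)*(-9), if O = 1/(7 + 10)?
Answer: 603/17 ≈ 35.471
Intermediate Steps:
O = 1/17 ≈ 0.058824
(O - 4)*(-9) = (1/17 - 4)*(-9) = -67/17*(-9) = 603/17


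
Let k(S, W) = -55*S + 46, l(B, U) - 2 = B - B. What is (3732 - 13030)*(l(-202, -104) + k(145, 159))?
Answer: 73705246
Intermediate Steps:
l(B, U) = 2 (l(B, U) = 2 + (B - B) = 2 + 0 = 2)
k(S, W) = 46 - 55*S
(3732 - 13030)*(l(-202, -104) + k(145, 159)) = (3732 - 13030)*(2 + (46 - 55*145)) = -9298*(2 + (46 - 7975)) = -9298*(2 - 7929) = -9298*(-7927) = 73705246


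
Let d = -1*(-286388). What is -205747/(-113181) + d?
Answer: 1045609225/3651 ≈ 2.8639e+5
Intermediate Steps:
d = 286388
-205747/(-113181) + d = -205747/(-113181) + 286388 = -205747*(-1/113181) + 286388 = 6637/3651 + 286388 = 1045609225/3651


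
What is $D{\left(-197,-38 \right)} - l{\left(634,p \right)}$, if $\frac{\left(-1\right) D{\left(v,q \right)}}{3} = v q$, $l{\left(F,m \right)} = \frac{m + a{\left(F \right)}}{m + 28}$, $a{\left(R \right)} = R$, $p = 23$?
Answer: $- \frac{382005}{17} \approx -22471.0$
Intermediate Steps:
$l{\left(F,m \right)} = \frac{F + m}{28 + m}$ ($l{\left(F,m \right)} = \frac{m + F}{m + 28} = \frac{F + m}{28 + m}$)
$D{\left(v,q \right)} = - 3 q v$ ($D{\left(v,q \right)} = - 3 v q = - 3 q v$)
$D{\left(-197,-38 \right)} - l{\left(634,p \right)} = \left(-3\right) \left(-38\right) \left(-197\right) - \frac{634 + 23}{28 + 23} = -22458 - \frac{1}{51} \cdot 657 = -22458 - \frac{219}{17} = - \frac{382005}{17}$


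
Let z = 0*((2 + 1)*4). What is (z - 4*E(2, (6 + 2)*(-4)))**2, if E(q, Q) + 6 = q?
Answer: 256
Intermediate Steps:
E(q, Q) = -6 + q
z = 0 (z = 0*(3*4) = 0*12 = 0)
(z - 4*E(2, (6 + 2)*(-4)))**2 = (0 - 4*(-6 + 2))**2 = (0 - 4*(-4))**2 = (0 + 16)**2 = 16**2 = 256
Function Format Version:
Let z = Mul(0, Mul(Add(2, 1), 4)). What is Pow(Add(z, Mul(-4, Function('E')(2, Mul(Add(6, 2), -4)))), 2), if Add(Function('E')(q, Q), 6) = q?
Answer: 256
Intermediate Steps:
Function('E')(q, Q) = Add(-6, q)
z = 0 (z = Mul(0, Mul(3, 4)) = Mul(0, 12) = 0)
Pow(Add(z, Mul(-4, Function('E')(2, Mul(Add(6, 2), -4)))), 2) = Pow(Add(0, Mul(-4, Add(-6, 2))), 2) = Pow(Add(0, Mul(-4, -4)), 2) = Pow(Add(0, 16), 2) = Pow(16, 2) = 256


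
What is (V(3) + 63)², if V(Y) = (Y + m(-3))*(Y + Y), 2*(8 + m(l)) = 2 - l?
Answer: 2304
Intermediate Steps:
m(l) = -7 - l/2 (m(l) = -8 + (2 - l)/2 = -8 + (1 - l/2) = -7 - l/2)
V(Y) = 2*Y*(-11/2 + Y) (V(Y) = (Y + (-7 - ½*(-3)))*(Y + Y) = (Y + (-7 + 3/2))*(2*Y) = (Y - 11/2)*(2*Y) = (-11/2 + Y)*(2*Y) = 2*Y*(-11/2 + Y))
(V(3) + 63)² = (3*(-11 + 2*3) + 63)² = (3*(-11 + 6) + 63)² = (3*(-5) + 63)² = (-15 + 63)² = 48² = 2304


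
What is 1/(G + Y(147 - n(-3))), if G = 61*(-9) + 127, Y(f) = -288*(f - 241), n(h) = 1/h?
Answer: 1/26554 ≈ 3.7659e-5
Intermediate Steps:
Y(f) = 69408 - 288*f (Y(f) = -288*(-241 + f) = 69408 - 288*f)
G = -422 (G = -549 + 127 = -422)
1/(G + Y(147 - n(-3))) = 1/(-422 + (69408 - 288*(147 - 1/(-3)))) = 1/(-422 + (69408 - 288*(147 - 1*(-1/3)))) = 1/(-422 + (69408 - 288*(147 + 1/3))) = 1/(-422 + (69408 - 288*442/3)) = 1/(-422 + (69408 - 42432)) = 1/(-422 + 26976) = 1/26554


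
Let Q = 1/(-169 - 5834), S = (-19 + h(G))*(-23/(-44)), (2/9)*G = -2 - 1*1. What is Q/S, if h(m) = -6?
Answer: 44/3451725 ≈ 1.2747e-5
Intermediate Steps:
G = -27/2 (G = 9*(-2 - 1*1)/2 = 9*(-2 - 1)/2 = (9/2)*(-3) = -27/2 ≈ -13.500)
S = -575/44 (S = (-19 - 6)*(-23/(-44)) = -(-575)*(-1)/44 = -25*23/44 = -575/44 ≈ -13.068)
Q = -1/6003 (Q = 1/(-6003) = -1/6003 ≈ -0.00016658)
Q/S = -1/(6003*(-575/44)) = -1/6003*(-44/575) = 44/3451725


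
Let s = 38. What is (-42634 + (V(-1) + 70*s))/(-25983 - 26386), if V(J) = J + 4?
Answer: 39971/52369 ≈ 0.76326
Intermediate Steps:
V(J) = 4 + J
(-42634 + (V(-1) + 70*s))/(-25983 - 26386) = (-42634 + ((4 - 1) + 70*38))/(-25983 - 26386) = (-42634 + (3 + 2660))/(-52369) = (-42634 + 2663)*(-1/52369) = -39971*(-1/52369) = 39971/52369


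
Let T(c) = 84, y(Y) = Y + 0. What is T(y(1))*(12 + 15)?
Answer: 2268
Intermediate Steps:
y(Y) = Y
T(y(1))*(12 + 15) = 84*(12 + 15) = 84*27 = 2268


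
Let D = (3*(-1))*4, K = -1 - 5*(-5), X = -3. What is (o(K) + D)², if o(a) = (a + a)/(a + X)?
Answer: 4624/49 ≈ 94.367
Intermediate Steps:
K = 24 (K = -1 + 25 = 24)
D = -12 (D = -3*4 = -12)
o(a) = 2*a/(-3 + a) (o(a) = (a + a)/(a - 3) = (2*a)/(-3 + a) = 2*a/(-3 + a))
(o(K) + D)² = (2*24/(-3 + 24) - 12)² = (2*24/21 - 12)² = (2*24*(1/21) - 12)² = (16/7 - 12)² = (-68/7)² = 4624/49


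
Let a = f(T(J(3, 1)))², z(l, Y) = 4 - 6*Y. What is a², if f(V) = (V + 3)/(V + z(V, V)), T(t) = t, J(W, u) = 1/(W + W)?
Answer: 1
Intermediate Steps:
J(W, u) = 1/(2*W)
z(l, Y) = 4 - 6*Y
f(V) = (3 + V)/(4 - 5*V) (f(V) = (V + 3)/(V + (4 - 6*V)) = (3 + V)/(4 - 5*V))
a = 1 (a = ((-3 - 1/(2*3))/(-4 + 5*((½)/3)))² = ((-3 - 1/(2*3))/(-4 + 5*((½)*(⅓))))² = ((-3 - 1*⅙)/(-4 + 5*(⅙)))² = ((-3 - ⅙)/(-4 + ⅚))² = (-19/6/(-19/6))² = (-6/19*(-19/6))² = 1² = 1)
a² = 1² = 1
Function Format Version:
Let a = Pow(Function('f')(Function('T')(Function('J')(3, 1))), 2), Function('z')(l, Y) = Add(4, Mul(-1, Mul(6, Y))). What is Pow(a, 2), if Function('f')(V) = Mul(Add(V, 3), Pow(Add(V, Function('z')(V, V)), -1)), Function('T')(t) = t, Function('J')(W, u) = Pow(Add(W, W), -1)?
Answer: 1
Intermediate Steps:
Function('J')(W, u) = Mul(Rational(1, 2), Pow(W, -1)) (Function('J')(W, u) = Pow(Mul(2, W), -1) = Mul(Rational(1, 2), Pow(W, -1)))
Function('z')(l, Y) = Add(4, Mul(-6, Y))
Function('f')(V) = Mul(Pow(Add(4, Mul(-5, V)), -1), Add(3, V)) (Function('f')(V) = Mul(Add(V, 3), Pow(Add(V, Add(4, Mul(-6, V))), -1)) = Mul(Add(3, V), Pow(Add(4, Mul(-5, V)), -1)) = Mul(Pow(Add(4, Mul(-5, V)), -1), Add(3, V)))
a = 1 (a = Pow(Mul(Pow(Add(-4, Mul(5, Mul(Rational(1, 2), Pow(3, -1)))), -1), Add(-3, Mul(-1, Mul(Rational(1, 2), Pow(3, -1))))), 2) = Pow(Mul(Pow(Add(-4, Mul(5, Mul(Rational(1, 2), Rational(1, 3)))), -1), Add(-3, Mul(-1, Mul(Rational(1, 2), Rational(1, 3))))), 2) = Pow(Mul(Pow(Add(-4, Mul(5, Rational(1, 6))), -1), Add(-3, Mul(-1, Rational(1, 6)))), 2) = Pow(Mul(Pow(Add(-4, Rational(5, 6)), -1), Add(-3, Rational(-1, 6))), 2) = Pow(Mul(Pow(Rational(-19, 6), -1), Rational(-19, 6)), 2) = Pow(Mul(Rational(-6, 19), Rational(-19, 6)), 2) = Pow(1, 2) = 1)
Pow(a, 2) = Pow(1, 2) = 1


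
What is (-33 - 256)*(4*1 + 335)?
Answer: -97971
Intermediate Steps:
(-33 - 256)*(4*1 + 335) = -289*(4 + 335) = -289*339 = -97971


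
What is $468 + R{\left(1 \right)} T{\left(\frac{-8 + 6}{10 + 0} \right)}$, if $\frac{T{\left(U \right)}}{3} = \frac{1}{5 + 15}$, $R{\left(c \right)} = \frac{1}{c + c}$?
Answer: $\frac{18723}{40} \approx 468.08$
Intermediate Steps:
$R{\left(c \right)} = \frac{1}{2 c}$
$T{\left(U \right)} = \frac{3}{20}$ ($T{\left(U \right)} = \frac{3}{5 + 15} = \frac{3}{20}$)
$468 + R{\left(1 \right)} T{\left(\frac{-8 + 6}{10 + 0} \right)} = 468 + \frac{1}{2 \cdot 1} \cdot \frac{3}{20} = 468 + \frac{1}{2} \cdot 1 \cdot \frac{3}{20} = 468 + \frac{1}{2} \cdot \frac{3}{20} = 468 + \frac{3}{40} = \frac{18723}{40}$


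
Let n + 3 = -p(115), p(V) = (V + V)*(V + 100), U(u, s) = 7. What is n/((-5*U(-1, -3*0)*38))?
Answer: 49453/1330 ≈ 37.183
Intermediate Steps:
p(V) = 2*V*(100 + V) (p(V) = (2*V)*(100 + V) = 2*V*(100 + V))
n = -49453 (n = -3 - 2*115*(100 + 115) = -3 - 2*115*215 = -3 - 1*49450 = -3 - 49450 = -49453)
n/((-5*U(-1, -3*0)*38)) = -49453/(-5*7*38) = -49453/((-35*38)) = -49453/(-1330) = -49453*(-1/1330) = 49453/1330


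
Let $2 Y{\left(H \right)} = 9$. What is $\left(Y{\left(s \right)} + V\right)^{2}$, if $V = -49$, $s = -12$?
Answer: $\frac{7921}{4} \approx 1980.3$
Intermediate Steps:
$Y{\left(H \right)} = \frac{9}{2}$ ($Y{\left(H \right)} = \frac{1}{2} \cdot 9 = \frac{9}{2}$)
$\left(Y{\left(s \right)} + V\right)^{2} = \left(\frac{9}{2} - 49\right)^{2} = \left(- \frac{89}{2}\right)^{2} = \frac{7921}{4}$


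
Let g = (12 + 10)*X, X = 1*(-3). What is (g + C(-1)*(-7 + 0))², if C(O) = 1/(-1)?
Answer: 3481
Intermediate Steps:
C(O) = -1
X = -3
g = -66 (g = (12 + 10)*(-3) = 22*(-3) = -66)
(g + C(-1)*(-7 + 0))² = (-66 - (-7 + 0))² = (-66 - 1*(-7))² = (-66 + 7)² = (-59)² = 3481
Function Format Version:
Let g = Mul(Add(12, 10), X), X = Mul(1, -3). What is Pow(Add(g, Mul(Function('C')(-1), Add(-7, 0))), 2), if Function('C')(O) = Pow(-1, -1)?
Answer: 3481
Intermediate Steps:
Function('C')(O) = -1
X = -3
g = -66 (g = Mul(Add(12, 10), -3) = Mul(22, -3) = -66)
Pow(Add(g, Mul(Function('C')(-1), Add(-7, 0))), 2) = Pow(Add(-66, Mul(-1, Add(-7, 0))), 2) = Pow(Add(-66, Mul(-1, -7)), 2) = Pow(Add(-66, 7), 2) = Pow(-59, 2) = 3481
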